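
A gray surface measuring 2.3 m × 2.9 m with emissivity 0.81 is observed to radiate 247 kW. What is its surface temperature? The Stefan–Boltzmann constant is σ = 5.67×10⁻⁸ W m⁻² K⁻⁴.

A = 2.3 × 2.9 = 6.67 m².
From P = εσAT⁴, T = (P / εσA)^(1/4) = (2.47×10^5 / (0.81 × 5.67×10⁻⁸ × 6.67))^(1/4).
T = (8.06×10^11)^(1/4) = 948 K.

T ≈ 948 K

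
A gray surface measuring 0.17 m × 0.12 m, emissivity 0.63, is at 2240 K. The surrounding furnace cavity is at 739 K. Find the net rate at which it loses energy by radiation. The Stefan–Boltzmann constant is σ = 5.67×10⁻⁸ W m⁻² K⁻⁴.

Q ≈ 18100 W

A = 0.17 × 0.12 = 0.0204 m².
Q = εσA(T⁴ − T_s⁴). T⁴ − T_s⁴ = (2240)⁴ − (739)⁴ = 2.52×10^13 − 2.98×10^11 = 2.49×10^13 K⁴.
Q = 0.63 × 5.67×10⁻⁸ × 0.0204 × 2.49×10^13 = 18100 W.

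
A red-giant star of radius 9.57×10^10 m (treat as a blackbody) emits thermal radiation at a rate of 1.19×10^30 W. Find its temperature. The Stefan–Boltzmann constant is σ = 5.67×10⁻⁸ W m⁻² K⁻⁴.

T ≈ 3670 K

A = 4πr² = 4π × (9.57×10^10)² = 1.15×10^23 m².
From P = σAT⁴, T = (P / σA)^(1/4) = (1.19×10^30 / (5.67×10⁻⁸ × 1.15×10^23))^(1/4).
T = (1.82×10^14)^(1/4) = 3670 K.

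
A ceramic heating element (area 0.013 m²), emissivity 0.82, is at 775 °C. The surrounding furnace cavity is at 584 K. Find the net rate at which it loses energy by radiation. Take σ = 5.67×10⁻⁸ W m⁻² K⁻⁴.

Convert: 775 °C = 1048 K.
Q = εσA(T⁴ − T_s⁴). T⁴ − T_s⁴ = (1048)⁴ − (584)⁴ = 1.21×10^12 − 1.16×10^11 = 1.09×10^12 K⁴.
Q = 0.82 × 5.67×10⁻⁸ × 0.0130 × 1.09×10^12 = 659 W.

Q ≈ 659 W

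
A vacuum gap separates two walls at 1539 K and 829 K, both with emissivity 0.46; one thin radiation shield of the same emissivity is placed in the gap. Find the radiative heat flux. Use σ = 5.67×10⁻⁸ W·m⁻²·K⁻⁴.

q ≈ 43500 W/m²

Each of the 2 gaps contributes resistance (2/ε − 1) = 2/0.46 − 1 = 3.348; total = 6.696.
q = σ(T₁⁴ − T₂⁴) / 6.696 = 5.67×10⁻⁸ × 5.14×10^12 / 6.696 = 43500 W/m².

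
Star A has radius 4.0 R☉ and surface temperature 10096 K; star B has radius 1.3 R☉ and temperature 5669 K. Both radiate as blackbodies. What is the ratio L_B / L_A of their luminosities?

L = 4πR²σT⁴ ∝ R²T⁴, so L_B/L_A = (1.3/4.0)² × (5669/10096)⁴ = 0.106 × 0.0994 = 0.0105.

L_B/L_A ≈ 0.0105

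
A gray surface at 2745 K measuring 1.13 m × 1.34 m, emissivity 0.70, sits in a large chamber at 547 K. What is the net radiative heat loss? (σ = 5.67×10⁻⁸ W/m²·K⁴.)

A = 1.13 × 1.34 = 1.51 m².
Q = εσA(T⁴ − T_s⁴). T⁴ − T_s⁴ = (2745)⁴ − (547)⁴ = 5.68×10^13 − 8.95×10^10 = 5.67×10^13 K⁴.
Q = 0.70 × 5.67×10⁻⁸ × 1.51 × 5.67×10^13 = 3.41×10^6 W.

Q ≈ 3.41×10^6 W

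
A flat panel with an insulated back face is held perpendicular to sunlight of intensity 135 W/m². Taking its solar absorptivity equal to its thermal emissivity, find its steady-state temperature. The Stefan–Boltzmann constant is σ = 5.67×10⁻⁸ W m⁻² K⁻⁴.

T ≈ 221 K

Absorbed flux αS = emitted flux εσT⁴ (one radiating face); with α = ε, T = (S/σ)^(1/4).
T = (135 / 5.67×10⁻⁸)^(1/4) = (2.38×10^9)^(1/4).
T = 221 K.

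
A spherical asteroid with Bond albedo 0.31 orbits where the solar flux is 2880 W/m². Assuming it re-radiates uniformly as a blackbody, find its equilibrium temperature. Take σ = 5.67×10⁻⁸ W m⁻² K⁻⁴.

T ≈ 306 K

Power absorbed = (1−a)S·πR²; power emitted = 4πR²σT⁴. Equating and cancelling πR²:
T = ((1−a)S / 4σ)^(1/4) = (1990 / (4 × 5.67×10⁻⁸))^(1/4) = (8.76×10^9)^(1/4).
T = 306 K.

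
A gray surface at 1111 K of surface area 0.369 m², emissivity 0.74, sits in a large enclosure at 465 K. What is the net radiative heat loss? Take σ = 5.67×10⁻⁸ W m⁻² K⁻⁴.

Q = εσA(T⁴ − T_s⁴). T⁴ − T_s⁴ = (1111)⁴ − (465)⁴ = 1.52×10^12 − 4.68×10^10 = 1.48×10^12 K⁴.
Q = 0.74 × 5.67×10⁻⁸ × 0.369 × 1.48×10^12 = 22900 W.

Q ≈ 22900 W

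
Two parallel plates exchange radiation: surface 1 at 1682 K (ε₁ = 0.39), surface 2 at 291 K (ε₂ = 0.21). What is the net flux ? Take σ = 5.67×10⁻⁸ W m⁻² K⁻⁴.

For two large parallel gray plates, q = σ(T₁⁴ − T₂⁴) / (1/ε₁ + 1/ε₂ − 1).
1/ε₁ + 1/ε₂ − 1 = 1/0.39 + 1/0.21 − 1 = 6.326.
T₁⁴ − T₂⁴ = 8.00×10^12 − 7.17×10^9 = 8.00×10^12 K⁴.
q = 5.67×10⁻⁸ × 8.00×10^12 / 6.326 = 71700 W/m².

q ≈ 71700 W/m²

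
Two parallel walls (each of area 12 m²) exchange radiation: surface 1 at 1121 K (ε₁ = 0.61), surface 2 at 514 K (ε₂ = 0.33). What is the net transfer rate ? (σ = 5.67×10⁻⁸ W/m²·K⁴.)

For two large parallel gray plates, q = σ(T₁⁴ − T₂⁴) / (1/ε₁ + 1/ε₂ − 1).
1/ε₁ + 1/ε₂ − 1 = 1/0.61 + 1/0.33 − 1 = 3.670.
T₁⁴ − T₂⁴ = 1.58×10^12 − 6.98×10^10 = 1.51×10^12 K⁴.
q = 5.67×10⁻⁸ × 1.51×10^12 / 3.670 = 23300 W/m².
Q = q·A = 23300 × 12 = 2.80×10^5 W.

Q ≈ 2.80×10^5 W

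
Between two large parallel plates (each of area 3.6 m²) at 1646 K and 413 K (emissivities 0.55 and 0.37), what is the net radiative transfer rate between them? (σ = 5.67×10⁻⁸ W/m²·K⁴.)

For two large parallel gray plates, q = σ(T₁⁴ − T₂⁴) / (1/ε₁ + 1/ε₂ − 1).
1/ε₁ + 1/ε₂ − 1 = 1/0.55 + 1/0.37 − 1 = 3.521.
T₁⁴ − T₂⁴ = 7.34×10^12 − 2.91×10^10 = 7.31×10^12 K⁴.
q = 5.67×10⁻⁸ × 7.31×10^12 / 3.521 = 1.18×10^5 W/m².
Q = q·A = 1.18×10^5 × 3.6 = 4.24×10^5 W.

Q ≈ 4.24×10^5 W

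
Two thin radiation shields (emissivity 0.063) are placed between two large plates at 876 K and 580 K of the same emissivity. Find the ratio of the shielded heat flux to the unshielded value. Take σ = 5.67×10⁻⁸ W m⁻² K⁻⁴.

With N identical shields there are N+1 = 3 gaps in series, each with the same radiative resistance, so the flux falls to 1/(N+1) of its unshielded value.

ratio ≈ 0.333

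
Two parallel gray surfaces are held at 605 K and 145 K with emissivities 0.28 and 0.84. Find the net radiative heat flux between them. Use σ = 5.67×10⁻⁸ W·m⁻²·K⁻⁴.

For two large parallel gray plates, q = σ(T₁⁴ − T₂⁴) / (1/ε₁ + 1/ε₂ − 1).
1/ε₁ + 1/ε₂ − 1 = 1/0.28 + 1/0.84 − 1 = 3.762.
T₁⁴ − T₂⁴ = 1.34×10^11 − 4.42×10^8 = 1.34×10^11 K⁴.
q = 5.67×10⁻⁸ × 1.34×10^11 / 3.762 = 2010 W/m².

q ≈ 2010 W/m²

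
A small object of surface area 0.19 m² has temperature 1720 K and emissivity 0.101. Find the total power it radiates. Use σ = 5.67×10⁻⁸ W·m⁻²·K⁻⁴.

P ≈ 9520 W

Stefan–Boltzmann: P = εσAT⁴ = 0.101 × 5.67×10⁻⁸ × 0.190 × (1720)⁴ = 0.101 × 5.67×10⁻⁸ × 0.190 × 8.75×10^12.
P = 9520 W.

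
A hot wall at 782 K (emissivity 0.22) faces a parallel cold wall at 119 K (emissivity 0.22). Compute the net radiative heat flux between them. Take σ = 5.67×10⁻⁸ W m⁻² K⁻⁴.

For two large parallel gray plates, q = σ(T₁⁴ − T₂⁴) / (1/ε₁ + 1/ε₂ − 1).
1/ε₁ + 1/ε₂ − 1 = 1/0.22 + 1/0.22 − 1 = 8.091.
T₁⁴ − T₂⁴ = 3.74×10^11 − 2.01×10^8 = 3.74×10^11 K⁴.
q = 5.67×10⁻⁸ × 3.74×10^11 / 8.091 = 2620 W/m².

q ≈ 2620 W/m²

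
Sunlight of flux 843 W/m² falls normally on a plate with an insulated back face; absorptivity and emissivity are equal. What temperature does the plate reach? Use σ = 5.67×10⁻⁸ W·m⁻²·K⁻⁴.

Absorbed flux αS = emitted flux εσT⁴ (one radiating face); with α = ε, T = (S/σ)^(1/4).
T = (843 / 5.67×10⁻⁸)^(1/4) = (1.49×10^10)^(1/4).
T = 349 K.

T ≈ 349 K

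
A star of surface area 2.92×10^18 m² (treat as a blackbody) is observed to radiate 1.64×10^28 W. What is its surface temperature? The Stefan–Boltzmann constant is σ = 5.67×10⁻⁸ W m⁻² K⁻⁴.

From P = σAT⁴, T = (P / σA)^(1/4) = (1.64×10^28 / (5.67×10⁻⁸ × 2.92×10^18))^(1/4).
T = (9.91×10^16)^(1/4) = 17700 K.

T ≈ 17700 K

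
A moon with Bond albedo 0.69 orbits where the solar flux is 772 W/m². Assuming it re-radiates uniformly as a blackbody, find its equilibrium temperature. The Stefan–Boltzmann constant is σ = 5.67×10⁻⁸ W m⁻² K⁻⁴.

Power absorbed = (1−a)S·πR²; power emitted = 4πR²σT⁴. Equating and cancelling πR²:
T = ((1−a)S / 4σ)^(1/4) = (239 / (4 × 5.67×10⁻⁸))^(1/4) = (1.06×10^9)^(1/4).
T = 180 K.

T ≈ 180 K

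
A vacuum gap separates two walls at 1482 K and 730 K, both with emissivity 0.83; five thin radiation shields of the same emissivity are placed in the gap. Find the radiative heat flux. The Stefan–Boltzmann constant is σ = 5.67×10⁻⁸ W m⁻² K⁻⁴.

Each of the 6 gaps contributes resistance (2/ε − 1) = 2/0.83 − 1 = 1.410; total = 8.458.
q = σ(T₁⁴ − T₂⁴) / 8.458 = 5.67×10⁻⁸ × 4.54×10^12 / 8.458 = 30400 W/m².

q ≈ 30400 W/m²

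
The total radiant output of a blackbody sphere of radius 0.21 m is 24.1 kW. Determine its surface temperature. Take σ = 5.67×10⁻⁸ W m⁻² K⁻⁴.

T ≈ 936 K

A = 4πr² = 4π × (0.21)² = 0.554 m².
From P = σAT⁴, T = (P / σA)^(1/4) = (24100 / (5.67×10⁻⁸ × 0.554))^(1/4).
T = (7.67×10^11)^(1/4) = 936 K.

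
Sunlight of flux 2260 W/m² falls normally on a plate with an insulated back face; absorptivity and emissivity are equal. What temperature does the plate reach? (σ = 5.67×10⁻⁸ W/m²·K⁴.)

Absorbed flux αS = emitted flux εσT⁴ (one radiating face); with α = ε, T = (S/σ)^(1/4).
T = (2260 / 5.67×10⁻⁸)^(1/4) = (3.99×10^10)^(1/4).
T = 447 K.

T ≈ 447 K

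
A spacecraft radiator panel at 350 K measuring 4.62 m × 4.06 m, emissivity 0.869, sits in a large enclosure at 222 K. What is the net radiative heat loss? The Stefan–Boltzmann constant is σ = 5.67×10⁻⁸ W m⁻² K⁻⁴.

Q ≈ 11600 W

A = 4.62 × 4.06 = 18.8 m².
Q = εσA(T⁴ − T_s⁴). T⁴ − T_s⁴ = (350)⁴ − (222)⁴ = 1.50×10^10 − 2.43×10^9 = 1.26×10^10 K⁴.
Q = 0.869 × 5.67×10⁻⁸ × 18.8 × 1.26×10^10 = 11600 W.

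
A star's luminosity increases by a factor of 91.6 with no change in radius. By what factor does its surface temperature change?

factor ≈ 3.09

P ∝ T⁴ ⇒ T ∝ P^(1/4), so T scales by (91.6)^(1/4) = 3.09.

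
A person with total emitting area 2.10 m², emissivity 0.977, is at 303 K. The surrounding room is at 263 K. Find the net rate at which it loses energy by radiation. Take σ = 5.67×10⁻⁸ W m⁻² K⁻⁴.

Q = εσA(T⁴ − T_s⁴). T⁴ − T_s⁴ = (303)⁴ − (263)⁴ = 8.43×10^9 − 4.78×10^9 = 3.64×10^9 K⁴.
Q = 0.977 × 5.67×10⁻⁸ × 2.10 × 3.64×10^9 = 424 W.

Q ≈ 424 W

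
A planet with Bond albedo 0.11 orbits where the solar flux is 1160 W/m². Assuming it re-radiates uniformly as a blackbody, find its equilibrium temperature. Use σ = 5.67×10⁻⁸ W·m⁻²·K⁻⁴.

Power absorbed = (1−a)S·πR²; power emitted = 4πR²σT⁴. Equating and cancelling πR²:
T = ((1−a)S / 4σ)^(1/4) = (1030 / (4 × 5.67×10⁻⁸))^(1/4) = (4.55×10^9)^(1/4).
T = 260 K.

T ≈ 260 K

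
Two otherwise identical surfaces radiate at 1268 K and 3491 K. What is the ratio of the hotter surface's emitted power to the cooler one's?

P ∝ T⁴, so the ratio is (3491/1268)⁴ = (2.753)⁴ = 57.5.

ratio ≈ 57.5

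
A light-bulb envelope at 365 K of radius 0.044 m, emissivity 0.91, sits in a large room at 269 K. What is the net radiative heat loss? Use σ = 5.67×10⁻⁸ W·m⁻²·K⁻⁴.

A = 4πr² = 4π × (0.044)² = 0.0243 m².
Q = εσA(T⁴ − T_s⁴). T⁴ − T_s⁴ = (365)⁴ − (269)⁴ = 1.77×10^10 − 5.24×10^9 = 1.25×10^10 K⁴.
Q = 0.91 × 5.67×10⁻⁸ × 0.0243 × 1.25×10^10 = 15.7 W.

Q ≈ 15.7 W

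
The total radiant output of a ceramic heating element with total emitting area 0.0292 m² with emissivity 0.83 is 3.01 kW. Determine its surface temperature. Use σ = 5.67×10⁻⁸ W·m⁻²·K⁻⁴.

T ≈ 1220 K

From P = εσAT⁴, T = (P / εσA)^(1/4) = (3010 / (0.83 × 5.67×10⁻⁸ × 0.0292))^(1/4).
T = (2.19×10^12)^(1/4) = 1220 K.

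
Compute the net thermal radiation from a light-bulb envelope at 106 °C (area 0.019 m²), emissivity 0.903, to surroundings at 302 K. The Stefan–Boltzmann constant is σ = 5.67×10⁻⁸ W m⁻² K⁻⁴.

Convert: 106 °C = 379 K.
Q = εσA(T⁴ − T_s⁴). T⁴ − T_s⁴ = (379)⁴ − (302)⁴ = 2.06×10^10 − 8.32×10^9 = 1.23×10^10 K⁴.
Q = 0.903 × 5.67×10⁻⁸ × 0.0190 × 1.23×10^10 = 12.0 W.

Q ≈ 12.0 W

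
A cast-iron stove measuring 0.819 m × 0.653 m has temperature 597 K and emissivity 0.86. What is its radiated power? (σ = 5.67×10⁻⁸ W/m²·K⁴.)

P ≈ 3310 W

A = 0.819 × 0.653 = 0.535 m².
P = εσAT⁴ = 0.86 × 5.67×10⁻⁸ × 0.535 × (597)⁴ = 0.86 × 5.67×10⁻⁸ × 0.535 × 1.27×10^11.
P = 3310 W.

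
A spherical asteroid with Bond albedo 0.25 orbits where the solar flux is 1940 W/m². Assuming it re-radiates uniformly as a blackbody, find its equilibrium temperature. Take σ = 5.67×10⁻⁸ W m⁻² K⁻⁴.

Power absorbed = (1−a)S·πR²; power emitted = 4πR²σT⁴. Equating and cancelling πR²:
T = ((1−a)S / 4σ)^(1/4) = (1460 / (4 × 5.67×10⁻⁸))^(1/4) = (6.42×10^9)^(1/4).
T = 283 K.

T ≈ 283 K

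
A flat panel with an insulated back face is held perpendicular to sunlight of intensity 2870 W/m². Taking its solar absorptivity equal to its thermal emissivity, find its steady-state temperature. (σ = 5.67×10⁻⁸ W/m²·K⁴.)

T ≈ 474 K

Absorbed flux αS = emitted flux εσT⁴ (one radiating face); with α = ε, T = (S/σ)^(1/4).
T = (2870 / 5.67×10⁻⁸)^(1/4) = (5.06×10^10)^(1/4).
T = 474 K.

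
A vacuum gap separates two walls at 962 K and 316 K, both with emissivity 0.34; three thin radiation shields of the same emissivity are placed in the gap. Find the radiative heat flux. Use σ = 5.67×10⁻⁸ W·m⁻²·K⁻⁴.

q ≈ 2460 W/m²

Each of the 4 gaps contributes resistance (2/ε − 1) = 2/0.34 − 1 = 4.882; total = 19.53.
q = σ(T₁⁴ − T₂⁴) / 19.53 = 5.67×10⁻⁸ × 8.46×10^11 / 19.53 = 2460 W/m².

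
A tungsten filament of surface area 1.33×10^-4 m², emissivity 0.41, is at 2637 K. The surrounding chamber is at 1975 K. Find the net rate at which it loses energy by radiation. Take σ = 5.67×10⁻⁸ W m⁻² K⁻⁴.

Q = εσA(T⁴ − T_s⁴). T⁴ − T_s⁴ = (2637)⁴ − (1975)⁴ = 4.84×10^13 − 1.52×10^13 = 3.31×10^13 K⁴.
Q = 0.41 × 5.67×10⁻⁸ × 1.33×10^-4 × 3.31×10^13 = 102 W.

Q ≈ 102 W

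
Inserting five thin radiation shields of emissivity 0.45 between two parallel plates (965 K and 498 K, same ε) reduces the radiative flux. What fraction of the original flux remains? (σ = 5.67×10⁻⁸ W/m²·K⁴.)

With N identical shields there are N+1 = 6 gaps in series, each with the same radiative resistance, so the flux falls to 1/(N+1) of its unshielded value.

ratio ≈ 0.167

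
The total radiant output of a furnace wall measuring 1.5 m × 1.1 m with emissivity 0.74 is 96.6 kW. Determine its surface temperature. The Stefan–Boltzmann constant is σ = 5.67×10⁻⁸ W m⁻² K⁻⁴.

A = 1.5 × 1.1 = 1.65 m².
From P = εσAT⁴, T = (P / εσA)^(1/4) = (96600 / (0.74 × 5.67×10⁻⁸ × 1.65))^(1/4).
T = (1.40×10^12)^(1/4) = 1090 K.

T ≈ 1090 K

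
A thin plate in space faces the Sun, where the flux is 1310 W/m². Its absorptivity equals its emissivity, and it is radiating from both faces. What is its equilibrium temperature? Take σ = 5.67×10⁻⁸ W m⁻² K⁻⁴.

T ≈ 328 K

Absorbed flux αS = emitted flux 2εσT⁴ per unit area; with α = ε this gives T = (S/2σ)^(1/4).
T = (1310 / (2 × 5.67×10⁻⁸))^(1/4) = (1.16×10^10)^(1/4).
T = 328 K.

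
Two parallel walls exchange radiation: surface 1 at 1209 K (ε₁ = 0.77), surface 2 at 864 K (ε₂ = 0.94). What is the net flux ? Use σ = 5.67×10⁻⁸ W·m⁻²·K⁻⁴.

For two large parallel gray plates, q = σ(T₁⁴ − T₂⁴) / (1/ε₁ + 1/ε₂ − 1).
1/ε₁ + 1/ε₂ − 1 = 1/0.77 + 1/0.94 − 1 = 1.363.
T₁⁴ − T₂⁴ = 2.14×10^12 − 5.57×10^11 = 1.58×10^12 K⁴.
q = 5.67×10⁻⁸ × 1.58×10^12 / 1.363 = 65700 W/m².

q ≈ 65700 W/m²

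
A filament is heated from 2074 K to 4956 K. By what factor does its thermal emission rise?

P ∝ T⁴, so the ratio is (4956/2074)⁴ = (2.390)⁴ = 32.6.

ratio ≈ 32.6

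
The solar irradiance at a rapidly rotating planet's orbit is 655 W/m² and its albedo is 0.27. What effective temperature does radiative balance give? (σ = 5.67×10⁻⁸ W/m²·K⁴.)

T ≈ 214 K

Power absorbed = (1−a)S·πR²; power emitted = 4πR²σT⁴. Equating and cancelling πR²:
T = ((1−a)S / 4σ)^(1/4) = (478 / (4 × 5.67×10⁻⁸))^(1/4) = (2.11×10^9)^(1/4).
T = 214 K.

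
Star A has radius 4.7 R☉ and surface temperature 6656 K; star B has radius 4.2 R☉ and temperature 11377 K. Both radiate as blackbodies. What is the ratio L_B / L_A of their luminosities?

L_B/L_A ≈ 6.82

L = 4πR²σT⁴ ∝ R²T⁴, so L_B/L_A = (4.2/4.7)² × (11377/6656)⁴ = 0.799 × 8.54 = 6.82.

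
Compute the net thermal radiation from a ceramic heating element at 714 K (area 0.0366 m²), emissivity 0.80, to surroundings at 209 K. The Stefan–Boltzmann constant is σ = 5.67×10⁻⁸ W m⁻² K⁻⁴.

Q = εσA(T⁴ − T_s⁴). T⁴ − T_s⁴ = (714)⁴ − (209)⁴ = 2.60×10^11 − 1.91×10^9 = 2.58×10^11 K⁴.
Q = 0.80 × 5.67×10⁻⁸ × 0.0366 × 2.58×10^11 = 428 W.

Q ≈ 428 W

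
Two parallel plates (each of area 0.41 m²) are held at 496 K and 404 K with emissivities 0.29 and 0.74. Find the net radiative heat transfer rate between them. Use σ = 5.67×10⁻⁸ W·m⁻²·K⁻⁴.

Q ≈ 207 W

For two large parallel gray plates, q = σ(T₁⁴ − T₂⁴) / (1/ε₁ + 1/ε₂ − 1).
1/ε₁ + 1/ε₂ − 1 = 1/0.29 + 1/0.74 − 1 = 3.800.
T₁⁴ − T₂⁴ = 6.05×10^10 − 2.66×10^10 = 3.39×10^10 K⁴.
q = 5.67×10⁻⁸ × 3.39×10^10 / 3.800 = 506 W/m².
Q = q·A = 506 × 0.41 = 207 W.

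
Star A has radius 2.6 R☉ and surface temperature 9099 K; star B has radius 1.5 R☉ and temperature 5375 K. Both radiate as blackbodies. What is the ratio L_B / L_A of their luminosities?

L_B/L_A ≈ 0.0405

L = 4πR²σT⁴ ∝ R²T⁴, so L_B/L_A = (1.5/2.6)² × (5375/9099)⁴ = 0.333 × 0.122 = 0.0405.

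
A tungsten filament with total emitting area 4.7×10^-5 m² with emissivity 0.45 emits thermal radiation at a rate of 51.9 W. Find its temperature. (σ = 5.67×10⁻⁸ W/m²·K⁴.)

From P = εσAT⁴, T = (P / εσA)^(1/4) = (51.9 / (0.45 × 5.67×10⁻⁸ × 4.70×10^-5))^(1/4).
T = (4.33×10^13)^(1/4) = 2560 K.

T ≈ 2560 K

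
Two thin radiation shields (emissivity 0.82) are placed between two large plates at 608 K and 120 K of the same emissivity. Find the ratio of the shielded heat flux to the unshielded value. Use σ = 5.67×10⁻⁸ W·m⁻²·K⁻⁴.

ratio ≈ 0.333

With N identical shields there are N+1 = 3 gaps in series, each with the same radiative resistance, so the flux falls to 1/(N+1) of its unshielded value.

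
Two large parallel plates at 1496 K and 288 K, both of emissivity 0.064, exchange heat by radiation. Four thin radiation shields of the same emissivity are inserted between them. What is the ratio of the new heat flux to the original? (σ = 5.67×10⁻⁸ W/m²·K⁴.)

ratio ≈ 0.200

With N identical shields there are N+1 = 5 gaps in series, each with the same radiative resistance, so the flux falls to 1/(N+1) of its unshielded value.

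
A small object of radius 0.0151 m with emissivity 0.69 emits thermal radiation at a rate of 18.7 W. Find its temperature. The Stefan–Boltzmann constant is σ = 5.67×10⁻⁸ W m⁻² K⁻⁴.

A = 4πr² = 4π × (0.0151)² = 2.87×10^-3 m².
From P = εσAT⁴, T = (P / εσA)^(1/4) = (18.7 / (0.69 × 5.67×10⁻⁸ × 2.87×10^-3))^(1/4).
T = (1.67×10^11)^(1/4) = 639 K.

T ≈ 639 K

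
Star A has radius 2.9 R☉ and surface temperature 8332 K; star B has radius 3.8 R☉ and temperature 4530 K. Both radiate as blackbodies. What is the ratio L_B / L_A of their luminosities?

L = 4πR²σT⁴ ∝ R²T⁴, so L_B/L_A = (3.8/2.9)² × (4530/8332)⁴ = 1.72 × 0.0874 = 0.150.

L_B/L_A ≈ 0.150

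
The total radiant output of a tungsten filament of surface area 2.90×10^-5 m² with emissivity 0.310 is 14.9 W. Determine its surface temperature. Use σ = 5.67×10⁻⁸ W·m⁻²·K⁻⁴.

From P = εσAT⁴, T = (P / εσA)^(1/4) = (14.9 / (0.310 × 5.67×10⁻⁸ × 2.90×10^-5))^(1/4).
T = (2.92×10^13)^(1/4) = 2330 K.

T ≈ 2330 K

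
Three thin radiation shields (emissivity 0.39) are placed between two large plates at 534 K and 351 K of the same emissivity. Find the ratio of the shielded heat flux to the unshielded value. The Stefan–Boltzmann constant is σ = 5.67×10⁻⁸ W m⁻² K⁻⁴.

With N identical shields there are N+1 = 4 gaps in series, each with the same radiative resistance, so the flux falls to 1/(N+1) of its unshielded value.

ratio ≈ 0.250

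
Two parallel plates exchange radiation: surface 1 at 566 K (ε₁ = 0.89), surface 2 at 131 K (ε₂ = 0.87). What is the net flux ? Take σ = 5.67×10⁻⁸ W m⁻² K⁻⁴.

For two large parallel gray plates, q = σ(T₁⁴ − T₂⁴) / (1/ε₁ + 1/ε₂ − 1).
1/ε₁ + 1/ε₂ − 1 = 1/0.89 + 1/0.87 − 1 = 1.273.
T₁⁴ − T₂⁴ = 1.03×10^11 − 2.94×10^8 = 1.02×10^11 K⁴.
q = 5.67×10⁻⁸ × 1.02×10^11 / 1.273 = 4560 W/m².

q ≈ 4560 W/m²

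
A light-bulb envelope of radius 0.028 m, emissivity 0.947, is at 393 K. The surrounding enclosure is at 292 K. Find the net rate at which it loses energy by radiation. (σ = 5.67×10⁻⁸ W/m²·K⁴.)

A = 4πr² = 4π × (0.028)² = 9.85×10^-3 m².
Q = εσA(T⁴ − T_s⁴). T⁴ − T_s⁴ = (393)⁴ − (292)⁴ = 2.39×10^10 − 7.27×10^9 = 1.66×10^10 K⁴.
Q = 0.947 × 5.67×10⁻⁸ × 9.85×10^-3 × 1.66×10^10 = 8.77 W.

Q ≈ 8.77 W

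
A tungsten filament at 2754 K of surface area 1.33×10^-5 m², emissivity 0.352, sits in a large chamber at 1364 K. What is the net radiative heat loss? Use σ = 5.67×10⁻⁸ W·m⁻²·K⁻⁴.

Q ≈ 14.4 W

Q = εσA(T⁴ − T_s⁴). T⁴ − T_s⁴ = (2754)⁴ − (1364)⁴ = 5.75×10^13 − 3.46×10^12 = 5.41×10^13 K⁴.
Q = 0.352 × 5.67×10⁻⁸ × 1.33×10^-5 × 5.41×10^13 = 14.4 W.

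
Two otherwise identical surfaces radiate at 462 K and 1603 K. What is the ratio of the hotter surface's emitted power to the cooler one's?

P ∝ T⁴, so the ratio is (1603/462)⁴ = (3.470)⁴ = 145.

ratio ≈ 145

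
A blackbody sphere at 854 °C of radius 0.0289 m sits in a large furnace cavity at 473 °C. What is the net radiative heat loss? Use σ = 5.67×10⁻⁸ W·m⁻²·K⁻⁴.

Q ≈ 776 W

A = 4πr² = 4π × (0.0289)² = 0.0105 m².
Convert: 854 °C = 1127 K; 473 °C = 746 K.
Q = σA(T⁴ − T_s⁴). T⁴ − T_s⁴ = (1127)⁴ − (746)⁴ = 1.61×10^12 − 3.10×10^11 = 1.30×10^12 K⁴.
Q = 5.67×10⁻⁸ × 0.0105 × 1.30×10^12 = 776 W.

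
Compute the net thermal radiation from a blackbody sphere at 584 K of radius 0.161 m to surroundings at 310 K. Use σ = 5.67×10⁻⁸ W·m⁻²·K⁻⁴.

A = 4πr² = 4π × (0.161)² = 0.326 m².
Q = σA(T⁴ − T_s⁴). T⁴ − T_s⁴ = (584)⁴ − (310)⁴ = 1.16×10^11 − 9.24×10^9 = 1.07×10^11 K⁴.
Q = 5.67×10⁻⁸ × 0.326 × 1.07×10^11 = 1980 W.

Q ≈ 1980 W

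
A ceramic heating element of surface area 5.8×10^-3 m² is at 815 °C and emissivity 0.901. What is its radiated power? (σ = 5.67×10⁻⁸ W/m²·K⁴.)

P ≈ 415 W

815 °C = 1088 K.
P = εσAT⁴ = 0.901 × 5.67×10⁻⁸ × 5.80×10^-3 × (1088)⁴ = 0.901 × 5.67×10⁻⁸ × 5.80×10^-3 × 1.40×10^12.
P = 415 W.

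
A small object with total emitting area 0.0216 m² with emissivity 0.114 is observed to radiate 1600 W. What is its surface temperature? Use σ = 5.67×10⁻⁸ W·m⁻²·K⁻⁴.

T ≈ 1840 K

From P = εσAT⁴, T = (P / εσA)^(1/4) = (1600 / (0.114 × 5.67×10⁻⁸ × 0.0216))^(1/4).
T = (1.15×10^13)^(1/4) = 1840 K.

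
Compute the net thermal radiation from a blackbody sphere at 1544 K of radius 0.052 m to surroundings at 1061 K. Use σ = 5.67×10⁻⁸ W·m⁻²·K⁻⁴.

A = 4πr² = 4π × (0.052)² = 0.0340 m².
Q = σA(T⁴ − T_s⁴). T⁴ − T_s⁴ = (1544)⁴ − (1061)⁴ = 5.68×10^12 − 1.27×10^12 = 4.42×10^12 K⁴.
Q = 5.67×10⁻⁸ × 0.0340 × 4.42×10^12 = 8510 W.

Q ≈ 8510 W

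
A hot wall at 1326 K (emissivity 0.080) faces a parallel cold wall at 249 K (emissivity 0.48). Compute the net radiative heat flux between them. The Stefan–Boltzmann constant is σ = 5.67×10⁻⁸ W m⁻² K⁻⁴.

q ≈ 12900 W/m²

For two large parallel gray plates, q = σ(T₁⁴ − T₂⁴) / (1/ε₁ + 1/ε₂ − 1).
1/ε₁ + 1/ε₂ − 1 = 1/0.080 + 1/0.48 − 1 = 13.58.
T₁⁴ − T₂⁴ = 3.09×10^12 − 3.84×10^9 = 3.09×10^12 K⁴.
q = 5.67×10⁻⁸ × 3.09×10^12 / 13.58 = 12900 W/m².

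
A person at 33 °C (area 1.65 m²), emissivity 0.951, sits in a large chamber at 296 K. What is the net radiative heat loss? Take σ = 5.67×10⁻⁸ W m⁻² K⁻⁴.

Q ≈ 97.1 W

Convert: 33 °C = 306 K.
Q = εσA(T⁴ − T_s⁴). T⁴ − T_s⁴ = (306)⁴ − (296)⁴ = 8.77×10^9 − 7.68×10^9 = 1.09×10^9 K⁴.
Q = 0.951 × 5.67×10⁻⁸ × 1.65 × 1.09×10^9 = 97.1 W.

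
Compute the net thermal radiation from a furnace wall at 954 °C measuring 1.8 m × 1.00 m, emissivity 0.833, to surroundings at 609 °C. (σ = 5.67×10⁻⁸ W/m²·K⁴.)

Q ≈ 1.41×10^5 W

A = 1.8 × 1.00 = 1.80 m².
Convert: 954 °C = 1227 K; 609 °C = 882 K.
Q = εσA(T⁴ − T_s⁴). T⁴ − T_s⁴ = (1227)⁴ − (882)⁴ = 2.27×10^12 − 6.05×10^11 = 1.66×10^12 K⁴.
Q = 0.833 × 5.67×10⁻⁸ × 1.80 × 1.66×10^12 = 1.41×10^5 W.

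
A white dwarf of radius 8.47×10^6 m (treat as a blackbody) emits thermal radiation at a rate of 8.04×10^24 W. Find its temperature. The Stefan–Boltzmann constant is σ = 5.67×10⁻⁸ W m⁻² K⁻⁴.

T ≈ 19900 K

A = 4πr² = 4π × (8.47×10^6)² = 9.02×10^14 m².
From P = σAT⁴, T = (P / σA)^(1/4) = (8.04×10^24 / (5.67×10⁻⁸ × 9.02×10^14))^(1/4).
T = (1.57×10^17)^(1/4) = 19900 K.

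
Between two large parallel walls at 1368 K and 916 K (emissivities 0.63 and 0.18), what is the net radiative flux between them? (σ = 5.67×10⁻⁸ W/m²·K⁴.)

q ≈ 25800 W/m²

For two large parallel gray plates, q = σ(T₁⁴ − T₂⁴) / (1/ε₁ + 1/ε₂ − 1).
1/ε₁ + 1/ε₂ − 1 = 1/0.63 + 1/0.18 − 1 = 6.143.
T₁⁴ − T₂⁴ = 3.50×10^12 − 7.04×10^11 = 2.80×10^12 K⁴.
q = 5.67×10⁻⁸ × 2.80×10^12 / 6.143 = 25800 W/m².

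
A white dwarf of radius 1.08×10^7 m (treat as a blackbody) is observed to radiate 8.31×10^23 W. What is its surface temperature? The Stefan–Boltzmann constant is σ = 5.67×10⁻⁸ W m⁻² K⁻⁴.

A = 4πr² = 4π × (1.08×10^7)² = 1.47×10^15 m².
From P = σAT⁴, T = (P / σA)^(1/4) = (8.31×10^23 / (5.67×10⁻⁸ × 1.47×10^15))^(1/4).
T = (10.00×10^15)^(1/4) = 10000 K.

T ≈ 10000 K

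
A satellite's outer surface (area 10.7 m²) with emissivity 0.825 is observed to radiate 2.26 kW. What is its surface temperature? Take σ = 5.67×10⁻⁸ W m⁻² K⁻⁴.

From P = εσAT⁴, T = (P / εσA)^(1/4) = (2260 / (0.825 × 5.67×10⁻⁸ × 10.7))^(1/4).
T = (4.52×10^9)^(1/4) = 259 K.

T ≈ 259 K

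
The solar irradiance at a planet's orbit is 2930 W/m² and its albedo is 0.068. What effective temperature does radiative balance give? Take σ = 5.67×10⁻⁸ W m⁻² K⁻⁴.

Power absorbed = (1−a)S·πR²; power emitted = 4πR²σT⁴. Equating and cancelling πR²:
T = ((1−a)S / 4σ)^(1/4) = (2730 / (4 × 5.67×10⁻⁸))^(1/4) = (1.20×10^10)^(1/4).
T = 331 K.

T ≈ 331 K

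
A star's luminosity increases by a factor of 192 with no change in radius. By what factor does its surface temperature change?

P ∝ T⁴ ⇒ T ∝ P^(1/4), so T scales by (192)^(1/4) = 3.72.

factor ≈ 3.72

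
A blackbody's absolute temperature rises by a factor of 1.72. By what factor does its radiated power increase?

P ∝ T⁴, so the power scales as (1.72)⁴ = 8.75.

factor ≈ 8.75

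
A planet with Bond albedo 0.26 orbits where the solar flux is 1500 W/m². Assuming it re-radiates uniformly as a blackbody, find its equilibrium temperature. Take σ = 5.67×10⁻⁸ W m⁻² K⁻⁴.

T ≈ 264 K

Power absorbed = (1−a)S·πR²; power emitted = 4πR²σT⁴. Equating and cancelling πR²:
T = ((1−a)S / 4σ)^(1/4) = (1110 / (4 × 5.67×10⁻⁸))^(1/4) = (4.89×10^9)^(1/4).
T = 264 K.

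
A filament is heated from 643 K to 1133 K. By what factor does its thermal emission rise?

ratio ≈ 9.64

P ∝ T⁴, so the ratio is (1133/643)⁴ = (1.762)⁴ = 9.64.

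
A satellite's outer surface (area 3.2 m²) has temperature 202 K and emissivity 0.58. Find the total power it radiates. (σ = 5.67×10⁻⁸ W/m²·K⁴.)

Stefan–Boltzmann: P = εσAT⁴ = 0.58 × 5.67×10⁻⁸ × 3.20 × (202)⁴ = 0.58 × 5.67×10⁻⁸ × 3.20 × 1.66×10^9.
P = 175 W.

P ≈ 175 W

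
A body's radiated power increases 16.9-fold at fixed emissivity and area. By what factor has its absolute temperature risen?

P ∝ T⁴ ⇒ T ∝ P^(1/4), so T scales by (16.9)^(1/4) = 2.03.

factor ≈ 2.03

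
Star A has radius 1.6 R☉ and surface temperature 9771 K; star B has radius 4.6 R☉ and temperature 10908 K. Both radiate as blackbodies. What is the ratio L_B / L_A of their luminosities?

L_B/L_A ≈ 12.8

L = 4πR²σT⁴ ∝ R²T⁴, so L_B/L_A = (4.6/1.6)² × (10908/9771)⁴ = 8.27 × 1.55 = 12.8.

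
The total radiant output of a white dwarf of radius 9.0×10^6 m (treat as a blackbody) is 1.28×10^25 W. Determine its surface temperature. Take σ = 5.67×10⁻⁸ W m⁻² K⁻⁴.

A = 4πr² = 4π × (9.0×10^6)² = 1.02×10^15 m².
From P = σAT⁴, T = (P / σA)^(1/4) = (1.28×10^25 / (5.67×10⁻⁸ × 1.02×10^15))^(1/4).
T = (2.22×10^17)^(1/4) = 21700 K.

T ≈ 21700 K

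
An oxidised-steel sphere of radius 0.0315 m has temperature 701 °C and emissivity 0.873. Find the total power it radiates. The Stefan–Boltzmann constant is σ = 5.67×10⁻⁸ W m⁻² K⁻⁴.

P ≈ 555 W

A = 4πr² = 4π × (0.0315)² = 0.0125 m².
701 °C = 974 K.
P = εσAT⁴ = 0.873 × 5.67×10⁻⁸ × 0.0125 × (974)⁴ = 0.873 × 5.67×10⁻⁸ × 0.0125 × 9.00×10^11.
P = 555 W.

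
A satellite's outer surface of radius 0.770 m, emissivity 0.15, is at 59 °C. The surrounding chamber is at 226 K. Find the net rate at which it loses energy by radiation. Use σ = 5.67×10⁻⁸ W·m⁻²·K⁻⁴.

A = 4πr² = 4π × (0.770)² = 7.45 m².
Convert: 59 °C = 332 K.
Q = εσA(T⁴ − T_s⁴). T⁴ − T_s⁴ = (332)⁴ − (226)⁴ = 1.21×10^10 − 2.61×10^9 = 9.54×10^9 K⁴.
Q = 0.15 × 5.67×10⁻⁸ × 7.45 × 9.54×10^9 = 605 W.

Q ≈ 605 W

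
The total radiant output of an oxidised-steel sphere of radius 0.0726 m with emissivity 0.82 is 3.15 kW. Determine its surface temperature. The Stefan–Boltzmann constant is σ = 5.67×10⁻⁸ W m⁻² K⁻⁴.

A = 4πr² = 4π × (0.0726)² = 0.0662 m².
From P = εσAT⁴, T = (P / εσA)^(1/4) = (3150 / (0.82 × 5.67×10⁻⁸ × 0.0662))^(1/4).
T = (1.02×10^12)^(1/4) = 1010 K.

T ≈ 1010 K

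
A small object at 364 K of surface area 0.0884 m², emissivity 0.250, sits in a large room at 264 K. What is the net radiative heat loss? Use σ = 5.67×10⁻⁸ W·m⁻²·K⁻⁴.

Q ≈ 15.9 W

Q = εσA(T⁴ − T_s⁴). T⁴ − T_s⁴ = (364)⁴ − (264)⁴ = 1.76×10^10 − 4.86×10^9 = 1.27×10^10 K⁴.
Q = 0.250 × 5.67×10⁻⁸ × 0.0884 × 1.27×10^10 = 15.9 W.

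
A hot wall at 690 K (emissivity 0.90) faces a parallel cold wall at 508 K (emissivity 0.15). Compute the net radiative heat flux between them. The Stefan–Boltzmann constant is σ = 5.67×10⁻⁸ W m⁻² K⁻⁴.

q ≈ 1340 W/m²

For two large parallel gray plates, q = σ(T₁⁴ − T₂⁴) / (1/ε₁ + 1/ε₂ − 1).
1/ε₁ + 1/ε₂ − 1 = 1/0.90 + 1/0.15 − 1 = 6.778.
T₁⁴ − T₂⁴ = 2.27×10^11 − 6.66×10^10 = 1.60×10^11 K⁴.
q = 5.67×10⁻⁸ × 1.60×10^11 / 6.778 = 1340 W/m².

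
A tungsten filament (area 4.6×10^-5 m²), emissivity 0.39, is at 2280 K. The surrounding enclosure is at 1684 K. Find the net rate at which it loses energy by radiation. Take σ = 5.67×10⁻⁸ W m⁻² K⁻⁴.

Q = εσA(T⁴ − T_s⁴). T⁴ − T_s⁴ = (2280)⁴ − (1684)⁴ = 2.70×10^13 − 8.04×10^12 = 1.90×10^13 K⁴.
Q = 0.39 × 5.67×10⁻⁸ × 4.60×10^-5 × 1.90×10^13 = 19.3 W.

Q ≈ 19.3 W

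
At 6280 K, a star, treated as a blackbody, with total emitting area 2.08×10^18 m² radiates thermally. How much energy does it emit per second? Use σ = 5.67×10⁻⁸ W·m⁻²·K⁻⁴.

P = σAT⁴ = 5.67×10⁻⁸ × 2.08×10^18 × (6280)⁴ = 5.67×10⁻⁸ × 2.08×10^18 × 1.56×10^15.
P = 1.83×10^26 W.

P ≈ 1.83×10^26 W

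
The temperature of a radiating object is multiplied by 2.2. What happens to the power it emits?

P ∝ T⁴, so the power scales as (2.2)⁴ = 23.4.

factor ≈ 23.4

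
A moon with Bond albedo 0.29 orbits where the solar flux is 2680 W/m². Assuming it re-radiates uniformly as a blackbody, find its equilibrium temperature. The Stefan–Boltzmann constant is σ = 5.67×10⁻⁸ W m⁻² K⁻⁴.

Power absorbed = (1−a)S·πR²; power emitted = 4πR²σT⁴. Equating and cancelling πR²:
T = ((1−a)S / 4σ)^(1/4) = (1900 / (4 × 5.67×10⁻⁸))^(1/4) = (8.39×10^9)^(1/4).
T = 303 K.

T ≈ 303 K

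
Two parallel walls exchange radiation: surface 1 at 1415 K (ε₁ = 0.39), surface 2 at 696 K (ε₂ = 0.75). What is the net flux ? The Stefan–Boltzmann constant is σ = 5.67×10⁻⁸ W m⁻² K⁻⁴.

For two large parallel gray plates, q = σ(T₁⁴ − T₂⁴) / (1/ε₁ + 1/ε₂ − 1).
1/ε₁ + 1/ε₂ − 1 = 1/0.39 + 1/0.75 − 1 = 2.897.
T₁⁴ − T₂⁴ = 4.01×10^12 − 2.35×10^11 = 3.77×10^12 K⁴.
q = 5.67×10⁻⁸ × 3.77×10^12 / 2.897 = 73900 W/m².

q ≈ 73900 W/m²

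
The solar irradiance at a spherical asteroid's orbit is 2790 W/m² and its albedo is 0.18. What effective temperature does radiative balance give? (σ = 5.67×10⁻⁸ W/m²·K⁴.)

T ≈ 317 K

Power absorbed = (1−a)S·πR²; power emitted = 4πR²σT⁴. Equating and cancelling πR²:
T = ((1−a)S / 4σ)^(1/4) = (2290 / (4 × 5.67×10⁻⁸))^(1/4) = (1.01×10^10)^(1/4).
T = 317 K.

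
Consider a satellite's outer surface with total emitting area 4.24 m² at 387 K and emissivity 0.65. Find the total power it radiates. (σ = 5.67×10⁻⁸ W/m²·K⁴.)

Stefan–Boltzmann: P = εσAT⁴ = 0.65 × 5.67×10⁻⁸ × 4.24 × (387)⁴ = 0.65 × 5.67×10⁻⁸ × 4.24 × 2.24×10^10.
P = 3510 W.

P ≈ 3510 W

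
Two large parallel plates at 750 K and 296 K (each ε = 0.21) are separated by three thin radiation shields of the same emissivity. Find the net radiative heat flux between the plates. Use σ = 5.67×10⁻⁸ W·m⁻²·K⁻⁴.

Each of the 4 gaps contributes resistance (2/ε − 1) = 2/0.21 − 1 = 8.524; total = 34.10.
q = σ(T₁⁴ − T₂⁴) / 34.10 = 5.67×10⁻⁸ × 3.09×10^11 / 34.10 = 513 W/m².

q ≈ 513 W/m²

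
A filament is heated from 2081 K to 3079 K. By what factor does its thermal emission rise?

ratio ≈ 4.79

P ∝ T⁴, so the ratio is (3079/2081)⁴ = (1.480)⁴ = 4.79.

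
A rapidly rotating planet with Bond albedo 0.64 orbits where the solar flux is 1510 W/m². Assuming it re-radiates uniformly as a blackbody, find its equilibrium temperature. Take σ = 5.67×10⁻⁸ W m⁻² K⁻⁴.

T ≈ 221 K

Power absorbed = (1−a)S·πR²; power emitted = 4πR²σT⁴. Equating and cancelling πR²:
T = ((1−a)S / 4σ)^(1/4) = (544 / (4 × 5.67×10⁻⁸))^(1/4) = (2.40×10^9)^(1/4).
T = 221 K.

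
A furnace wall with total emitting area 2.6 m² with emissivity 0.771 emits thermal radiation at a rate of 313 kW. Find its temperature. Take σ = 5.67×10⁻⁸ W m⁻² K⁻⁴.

T ≈ 1290 K

From P = εσAT⁴, T = (P / εσA)^(1/4) = (3.13×10^5 / (0.771 × 5.67×10⁻⁸ × 2.60))^(1/4).
T = (2.75×10^12)^(1/4) = 1290 K.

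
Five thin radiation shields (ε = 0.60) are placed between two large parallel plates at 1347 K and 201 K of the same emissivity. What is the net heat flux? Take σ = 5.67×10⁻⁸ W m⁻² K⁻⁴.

Each of the 6 gaps contributes resistance (2/ε − 1) = 2/0.60 − 1 = 2.333; total = 14.00.
q = σ(T₁⁴ − T₂⁴) / 14.00 = 5.67×10⁻⁸ × 3.29×10^12 / 14.00 = 13300 W/m².

q ≈ 13300 W/m²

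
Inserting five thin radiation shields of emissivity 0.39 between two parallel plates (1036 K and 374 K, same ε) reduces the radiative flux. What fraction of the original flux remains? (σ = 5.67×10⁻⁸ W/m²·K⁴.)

ratio ≈ 0.167

With N identical shields there are N+1 = 6 gaps in series, each with the same radiative resistance, so the flux falls to 1/(N+1) of its unshielded value.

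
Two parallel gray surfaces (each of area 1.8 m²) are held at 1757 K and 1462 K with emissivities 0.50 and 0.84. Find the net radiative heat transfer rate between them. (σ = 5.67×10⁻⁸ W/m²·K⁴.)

Q ≈ 2.31×10^5 W

For two large parallel gray plates, q = σ(T₁⁴ − T₂⁴) / (1/ε₁ + 1/ε₂ − 1).
1/ε₁ + 1/ε₂ − 1 = 1/0.50 + 1/0.84 − 1 = 2.190.
T₁⁴ − T₂⁴ = 9.53×10^12 − 4.57×10^12 = 4.96×10^12 K⁴.
q = 5.67×10⁻⁸ × 4.96×10^12 / 2.190 = 1.28×10^5 W/m².
Q = q·A = 1.28×10^5 × 1.8 = 2.31×10^5 W.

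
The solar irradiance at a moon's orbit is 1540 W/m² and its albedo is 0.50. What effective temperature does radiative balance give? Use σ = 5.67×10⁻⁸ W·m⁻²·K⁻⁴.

Power absorbed = (1−a)S·πR²; power emitted = 4πR²σT⁴. Equating and cancelling πR²:
T = ((1−a)S / 4σ)^(1/4) = (770 / (4 × 5.67×10⁻⁸))^(1/4) = (3.40×10^9)^(1/4).
T = 241 K.

T ≈ 241 K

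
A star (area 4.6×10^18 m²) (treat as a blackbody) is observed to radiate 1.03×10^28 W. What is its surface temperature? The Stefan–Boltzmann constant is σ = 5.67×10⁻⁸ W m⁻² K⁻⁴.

From P = σAT⁴, T = (P / σA)^(1/4) = (1.03×10^28 / (5.67×10⁻⁸ × 4.60×10^18))^(1/4).
T = (3.95×10^16)^(1/4) = 14100 K.

T ≈ 14100 K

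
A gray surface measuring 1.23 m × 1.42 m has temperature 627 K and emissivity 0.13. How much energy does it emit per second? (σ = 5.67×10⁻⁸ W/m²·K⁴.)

A = 1.23 × 1.42 = 1.75 m².
P = εσAT⁴ = 0.13 × 5.67×10⁻⁸ × 1.75 × (627)⁴ = 0.13 × 5.67×10⁻⁸ × 1.75 × 1.55×10^11.
P = 1990 W.

P ≈ 1990 W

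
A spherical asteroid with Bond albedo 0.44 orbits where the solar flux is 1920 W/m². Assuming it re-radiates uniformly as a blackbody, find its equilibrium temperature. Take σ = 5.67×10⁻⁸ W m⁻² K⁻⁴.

T ≈ 262 K

Power absorbed = (1−a)S·πR²; power emitted = 4πR²σT⁴. Equating and cancelling πR²:
T = ((1−a)S / 4σ)^(1/4) = (1080 / (4 × 5.67×10⁻⁸))^(1/4) = (4.74×10^9)^(1/4).
T = 262 K.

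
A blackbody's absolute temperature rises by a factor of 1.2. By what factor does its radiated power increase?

factor ≈ 2.07

P ∝ T⁴, so the power scales as (1.2)⁴ = 2.07.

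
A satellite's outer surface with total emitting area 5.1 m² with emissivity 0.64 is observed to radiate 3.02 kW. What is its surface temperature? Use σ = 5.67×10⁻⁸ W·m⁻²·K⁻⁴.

T ≈ 357 K

From P = εσAT⁴, T = (P / εσA)^(1/4) = (3020 / (0.64 × 5.67×10⁻⁸ × 5.10))^(1/4).
T = (1.63×10^10)^(1/4) = 357 K.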